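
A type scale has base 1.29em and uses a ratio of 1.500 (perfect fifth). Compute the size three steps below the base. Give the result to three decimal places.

1.29 ÷ 1.500³ = 1.29 ÷ 3.37500 ≈ 0.382

0.382em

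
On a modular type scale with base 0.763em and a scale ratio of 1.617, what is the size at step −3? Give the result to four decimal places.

Every step multiplies by the scale ratio.
0.763 ÷ 1.617³ = 0.763 ÷ 4.22795 ≈ 0.1805

0.1805em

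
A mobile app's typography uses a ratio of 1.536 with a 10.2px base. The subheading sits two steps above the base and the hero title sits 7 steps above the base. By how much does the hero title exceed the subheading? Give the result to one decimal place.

Step 2: 10.2 × 1.536² = 24.065px
Step 7: 10.2 × 1.536⁷ = 205.749px
Difference: 205.749 − 24.065 = 181.684px

181.7px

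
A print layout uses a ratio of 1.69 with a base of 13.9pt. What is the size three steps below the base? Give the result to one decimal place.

2.9pt

A modular type scale is a geometric sequence: sizeₙ = base × rⁿ.
13.9 ÷ 1.69³ = 13.9 ÷ 4.82681 ≈ 2.88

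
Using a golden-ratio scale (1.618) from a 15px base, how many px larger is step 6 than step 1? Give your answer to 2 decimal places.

244.86px

Step 1: 15.0 × 1.618 = 24.2700px
Step 6: 15.0 × 1.618⁶ = 269.1302px
Difference: 269.1302 − 24.2700 = 244.8602px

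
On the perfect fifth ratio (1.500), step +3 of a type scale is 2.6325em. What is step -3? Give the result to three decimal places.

0.231em

2.6325 ÷ 1.500⁶ = 2.6325 ÷ 11.39062 ≈ 0.231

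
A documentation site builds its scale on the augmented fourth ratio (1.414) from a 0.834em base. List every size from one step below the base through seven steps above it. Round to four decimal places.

0.5898em, 0.8340em, 1.1793em, 1.6675em, 2.3578em, 3.3340em, 4.7143em, 6.6660em, 9.4257em

Step -1: 0.834 ÷ 1.414 = 0.5898
Step 0: 0.834em
Step 1: 0.834 × 1.414 = 1.1793
Step 2: 0.834 × 1.414² = 1.6675
Step 3: 0.834 × 1.414³ = 2.3578
Step 4: 0.834 × 1.414⁴ = 3.3340
Step 5: 0.834 × 1.414⁵ = 4.7143
Step 6: 0.834 × 1.414⁶ = 6.6660
Step 7: 0.834 × 1.414⁷ = 9.4257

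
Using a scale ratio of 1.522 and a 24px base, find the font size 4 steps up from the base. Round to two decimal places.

128.79px

Every step multiplies by the scale ratio.
24.0 × 1.522⁴ = 24.0 × 5.36610 ≈ 128.79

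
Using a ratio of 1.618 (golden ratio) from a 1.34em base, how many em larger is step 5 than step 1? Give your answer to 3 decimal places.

12.691em

Step 1: 1.34 × 1.618 = 2.16812em
Step 5: 1.34 × 1.618⁵ = 14.85927em
Difference: 14.85927 − 2.16812 = 12.69115em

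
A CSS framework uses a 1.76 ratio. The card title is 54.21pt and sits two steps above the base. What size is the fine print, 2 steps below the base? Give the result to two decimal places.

54.21 ÷ 1.76⁴ = 54.21 ÷ 9.59513 ≈ 5.650

5.65pt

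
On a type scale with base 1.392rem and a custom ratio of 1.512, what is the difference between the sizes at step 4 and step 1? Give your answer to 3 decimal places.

Step 1: 1.392 × 1.512 = 2.10470rem
Step 4: 1.392 × 1.512⁴ = 7.27522rem
Difference: 7.27522 − 2.10470 = 5.17052rem

5.171rem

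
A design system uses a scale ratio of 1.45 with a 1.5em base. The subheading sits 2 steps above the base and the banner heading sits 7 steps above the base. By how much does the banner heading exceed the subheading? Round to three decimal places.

Step 2: 1.5 × 1.45² = 3.15375em
Step 7: 1.5 × 1.45⁷ = 20.21470em
Difference: 20.21470 − 3.15375 = 17.06095em

17.061em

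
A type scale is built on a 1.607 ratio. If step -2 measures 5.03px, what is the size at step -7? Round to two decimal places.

0.47px

Moving from step -2 to step -7 is 5 steps down, so divide by r⁵.
5.03 ÷ 1.607⁵ = 5.03 ÷ 10.71715 ≈ 0.469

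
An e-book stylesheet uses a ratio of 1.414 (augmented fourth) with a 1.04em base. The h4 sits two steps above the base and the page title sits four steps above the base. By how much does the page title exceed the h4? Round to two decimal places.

2.08em

Step 2: 1.04 × 1.414² = 2.0794em
Step 4: 1.04 × 1.414⁴ = 4.1575em
Difference: 4.1575 − 2.0794 = 2.0781em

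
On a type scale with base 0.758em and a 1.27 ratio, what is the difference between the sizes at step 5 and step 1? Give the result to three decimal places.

1.542em

Step 1: 0.758 × 1.27 = 0.96266em
Step 5: 0.758 × 1.27⁵ = 2.50431em
Difference: 2.50431 − 0.96266 = 1.54165em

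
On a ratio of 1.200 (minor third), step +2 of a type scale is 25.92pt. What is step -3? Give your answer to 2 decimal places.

25.92 ÷ 1.200⁵ = 25.92 ÷ 2.48832 ≈ 10.417

10.42pt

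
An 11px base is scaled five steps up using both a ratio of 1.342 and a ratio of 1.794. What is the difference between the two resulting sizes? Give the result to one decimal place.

156.5px

At 1.342: 11.0 × 1.342⁵ = 47.880px
At 1.794: 11.0 × 1.794⁵ = 204.411px
Difference: 204.411 − 47.880 = 156.531px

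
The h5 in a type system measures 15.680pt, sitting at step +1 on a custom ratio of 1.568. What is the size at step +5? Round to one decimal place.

94.8pt

Moving from step +1 to step +5 is 4 steps up, so multiply by r⁴.
15.680 × 1.568⁴ = 15.680 × 6.04483 ≈ 94.783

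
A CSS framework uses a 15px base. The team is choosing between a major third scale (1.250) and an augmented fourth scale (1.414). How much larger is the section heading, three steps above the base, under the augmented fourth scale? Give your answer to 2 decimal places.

Major third: 15.0 × 1.250³ = 29.2969px
Augmented fourth: 15.0 × 1.414³ = 42.4072px
Difference: 42.4072 − 29.2969 = 13.1103px

13.11px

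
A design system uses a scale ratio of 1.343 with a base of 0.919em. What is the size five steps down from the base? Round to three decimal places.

0.210em

0.919 ÷ 1.343⁵ = 0.919 ÷ 4.36898 ≈ 0.210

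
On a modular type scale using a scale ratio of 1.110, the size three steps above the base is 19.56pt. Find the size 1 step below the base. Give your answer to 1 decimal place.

19.56 ÷ 1.110⁴ = 19.56 ÷ 1.51807 ≈ 12.885

12.9pt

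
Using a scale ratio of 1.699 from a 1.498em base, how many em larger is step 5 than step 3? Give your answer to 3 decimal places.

Step 3: 1.498 × 1.699³ = 7.34669em
Step 5: 1.498 × 1.699⁵ = 21.20697em
Difference: 21.20697 − 7.34669 = 13.86028em

13.860em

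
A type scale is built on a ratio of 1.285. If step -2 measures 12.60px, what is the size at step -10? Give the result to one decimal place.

The gap is -10 − (-2) = -8 steps, so the factor is 1.285^-8.
12.60 ÷ 1.285⁸ = 12.60 ÷ 7.43404 ≈ 1.695

1.7px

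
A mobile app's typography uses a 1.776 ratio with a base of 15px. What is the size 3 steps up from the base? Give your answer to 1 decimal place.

Each step on a modular scale multiplies by the ratio, so the size n steps from the base is base × ratioⁿ.
15.0 × 1.776³ = 15.0 × 5.60182 ≈ 84.03

84.0px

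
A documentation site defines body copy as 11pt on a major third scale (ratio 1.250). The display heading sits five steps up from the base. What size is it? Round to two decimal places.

11.0 × 1.250⁵ = 11.0 × 3.05176 ≈ 33.57

33.57pt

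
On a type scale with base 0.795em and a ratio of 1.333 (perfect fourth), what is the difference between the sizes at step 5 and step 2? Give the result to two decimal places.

1.93em

Step 2: 0.795 × 1.333² = 1.4126em
Step 5: 0.795 × 1.333⁵ = 3.3459em
Difference: 3.3459 − 1.4126 = 1.9333em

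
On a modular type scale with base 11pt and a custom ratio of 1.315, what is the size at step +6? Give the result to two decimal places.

11.0 × 1.315⁶ = 11.0 × 5.17076 ≈ 56.88

56.88pt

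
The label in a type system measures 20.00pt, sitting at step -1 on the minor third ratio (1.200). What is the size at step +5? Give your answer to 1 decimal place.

59.7pt

20.00 × 1.200⁶ = 20.00 × 2.98598 ≈ 59.720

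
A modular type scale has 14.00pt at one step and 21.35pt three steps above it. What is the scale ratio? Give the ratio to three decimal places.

r³ = 21.35 / 14.00, so r = (21.35/14.00)^(1/3).
r = 1.5250^(1/3) ≈ 1.1510

1.151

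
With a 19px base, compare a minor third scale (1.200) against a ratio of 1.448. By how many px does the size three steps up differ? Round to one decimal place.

24.9px

Minor third: 19.0 × 1.200³ = 32.832px
At 1.448: 19.0 × 1.448³ = 57.685px
Difference: 57.685 − 32.832 = 24.853px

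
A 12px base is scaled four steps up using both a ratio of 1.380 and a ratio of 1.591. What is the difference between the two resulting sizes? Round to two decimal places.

At 1.380: 12.0 × 1.380⁴ = 43.5209px
At 1.591: 12.0 × 1.591⁴ = 76.8886px
Difference: 76.8886 − 43.5209 = 33.3677px

33.37px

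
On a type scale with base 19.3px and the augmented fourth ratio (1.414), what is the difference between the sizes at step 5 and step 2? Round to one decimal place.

70.5px

Step 2: 19.3 × 1.414² = 38.588px
Step 5: 19.3 × 1.414⁵ = 109.095px
Difference: 109.095 − 38.588 = 70.507px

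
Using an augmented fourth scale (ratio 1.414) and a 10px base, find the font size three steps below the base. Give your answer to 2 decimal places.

3.54px

10.0 ÷ 1.414³ = 10.0 ÷ 2.82715 ≈ 3.54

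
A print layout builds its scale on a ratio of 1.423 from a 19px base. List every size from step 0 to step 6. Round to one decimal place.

Step 0: 19px
Step 1: 19.0 × 1.423 = 27.0
Step 2: 19.0 × 1.423² = 38.5
Step 3: 19.0 × 1.423³ = 54.7
Step 4: 19.0 × 1.423⁴ = 77.9
Step 5: 19.0 × 1.423⁵ = 110.9
Step 6: 19.0 × 1.423⁶ = 157.8

19.0px, 27.0px, 38.5px, 54.7px, 77.9px, 110.9px, 157.8px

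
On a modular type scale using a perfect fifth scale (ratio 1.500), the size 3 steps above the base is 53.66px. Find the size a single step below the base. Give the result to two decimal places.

53.66 ÷ 1.500⁴ = 53.66 ÷ 5.06250 ≈ 10.600

10.60px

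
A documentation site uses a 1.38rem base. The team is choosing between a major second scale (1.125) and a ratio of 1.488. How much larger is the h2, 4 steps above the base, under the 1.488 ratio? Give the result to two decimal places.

4.55rem

Major second: 1.38 × 1.125⁴ = 2.2105rem
At 1.488: 1.38 × 1.488⁴ = 6.7654rem
Difference: 6.7654 − 2.2105 = 4.5549rem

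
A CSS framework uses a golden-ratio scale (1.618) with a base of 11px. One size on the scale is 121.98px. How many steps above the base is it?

1.618ⁿ = 121.98 / 11 = 11.0891
n = ln(11.0891) / ln(1.618) = 2.4060 / 0.4812 ≈ 5.00

5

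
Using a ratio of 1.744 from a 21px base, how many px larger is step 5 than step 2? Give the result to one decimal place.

Step 2: 21.0 × 1.744² = 63.872px
Step 5: 21.0 × 1.744⁵ = 338.806px
Difference: 338.806 − 63.872 = 274.934px

274.9px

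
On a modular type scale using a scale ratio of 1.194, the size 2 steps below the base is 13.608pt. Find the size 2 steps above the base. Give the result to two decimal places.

The gap is 2 − (-2) = 4 steps, so the factor is 1.194^4.
13.608 × 1.194⁴ = 13.608 × 2.03244 ≈ 27.657

27.66pt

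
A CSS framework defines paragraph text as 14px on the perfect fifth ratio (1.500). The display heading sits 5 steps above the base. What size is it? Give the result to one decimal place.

106.3px

Each step on a modular scale multiplies by the ratio, so the size n steps from the base is base × ratioⁿ.
14.0 × 1.500⁵ = 14.0 × 7.59375 ≈ 106.31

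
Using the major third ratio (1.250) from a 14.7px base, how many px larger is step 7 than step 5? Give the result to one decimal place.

Step 5: 14.7 × 1.250⁵ = 44.861px
Step 7: 14.7 × 1.250⁷ = 70.095px
Difference: 70.095 − 44.861 = 25.234px

25.2px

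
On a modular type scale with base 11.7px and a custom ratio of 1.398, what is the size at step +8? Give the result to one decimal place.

11.7 × 1.398⁸ = 11.7 × 14.59007 ≈ 170.70

170.7px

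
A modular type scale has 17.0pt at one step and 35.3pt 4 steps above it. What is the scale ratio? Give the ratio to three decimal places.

1.200

r⁴ = 35.3 / 17.0, so r = (35.3/17.0)^(1/4).
r = 2.0765^(1/4) ≈ 1.2004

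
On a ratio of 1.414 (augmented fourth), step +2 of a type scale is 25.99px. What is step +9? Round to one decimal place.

293.7px

The gap is 9 − (2) = 7 steps, so the factor is 1.414^7.
25.99 × 1.414⁷ = 25.99 × 11.30175 ≈ 293.733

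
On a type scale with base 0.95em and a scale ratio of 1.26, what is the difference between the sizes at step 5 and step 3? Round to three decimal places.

1.117em

Step 3: 0.95 × 1.26³ = 1.90036em
Step 5: 0.95 × 1.26⁵ = 3.01701em
Difference: 3.01701 − 1.90036 = 1.11665em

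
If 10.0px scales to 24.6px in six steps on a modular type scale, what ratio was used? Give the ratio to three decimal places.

1.162

r⁶ = 24.6 / 10.0, so r = (24.6/10.0)^(1/6).
r = 2.4600^(1/6) ≈ 1.1619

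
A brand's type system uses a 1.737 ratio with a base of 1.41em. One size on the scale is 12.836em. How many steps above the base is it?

4

1.737ⁿ = 12.836 / 1.41 = 9.1035
n = ln(9.1035) / ln(1.737) = 2.2087 / 0.5522 ≈ 4.00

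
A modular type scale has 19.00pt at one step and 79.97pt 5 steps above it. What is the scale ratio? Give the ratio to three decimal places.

1.333

The ratio satisfies 19.00 × r⁵ = 79.97, so r = (79.97 / 19.00)^(1/5).
r = 4.2089^(1/5) ≈ 1.3330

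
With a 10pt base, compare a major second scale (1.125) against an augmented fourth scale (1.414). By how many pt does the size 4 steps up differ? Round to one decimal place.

24.0pt

Major second: 10.0 × 1.125⁴ = 16.018pt
Augmented fourth: 10.0 × 1.414⁴ = 39.976pt
Difference: 39.976 − 16.018 = 23.958pt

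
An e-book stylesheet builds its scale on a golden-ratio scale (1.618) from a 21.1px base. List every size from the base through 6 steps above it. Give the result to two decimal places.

21.10px, 34.14px, 55.24px, 89.38px, 144.61px, 233.98px, 378.58px

Step 0: 21.1px
Step 1: 21.1 × 1.618 = 34.14
Step 2: 21.1 × 1.618² = 55.24
Step 3: 21.1 × 1.618³ = 89.38
Step 4: 21.1 × 1.618⁴ = 144.61
Step 5: 21.1 × 1.618⁵ = 233.98
Step 6: 21.1 × 1.618⁶ = 378.58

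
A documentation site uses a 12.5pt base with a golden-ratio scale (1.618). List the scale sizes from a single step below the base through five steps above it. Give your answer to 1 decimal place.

7.7pt, 12.5pt, 20.2pt, 32.7pt, 52.9pt, 85.7pt, 138.6pt

Step -1: 12.5 ÷ 1.618 = 7.7
Step 0: 12.5pt
Step 1: 12.5 × 1.618 = 20.2
Step 2: 12.5 × 1.618² = 32.7
Step 3: 12.5 × 1.618³ = 52.9
Step 4: 12.5 × 1.618⁴ = 85.7
Step 5: 12.5 × 1.618⁵ = 138.6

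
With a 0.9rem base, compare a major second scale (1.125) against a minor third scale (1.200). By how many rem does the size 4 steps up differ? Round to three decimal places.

Major second: 0.9 × 1.125⁴ = 1.44163rem
Minor third: 0.9 × 1.200⁴ = 1.86624rem
Difference: 1.86624 − 1.44163 = 0.42461rem

0.425rem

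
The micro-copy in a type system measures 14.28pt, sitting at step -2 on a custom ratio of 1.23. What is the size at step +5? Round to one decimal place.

The gap is 5 − (-2) = 7 steps, so the factor is 1.23^7.
14.28 × 1.23⁷ = 14.28 × 4.25928 ≈ 60.822

60.8pt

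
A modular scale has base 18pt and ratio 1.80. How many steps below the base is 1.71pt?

1.80ⁿ = 18 / 1.71 = 10.5263
n = ln(10.5263) / ln(1.80) = 2.3539 / 0.5878 ≈ 4.00

4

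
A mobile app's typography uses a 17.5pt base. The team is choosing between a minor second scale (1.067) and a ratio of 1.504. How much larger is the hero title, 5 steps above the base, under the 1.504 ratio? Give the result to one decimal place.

Minor second: 17.5 × 1.067⁵ = 24.202pt
At 1.504: 17.5 × 1.504⁵ = 134.672pt
Difference: 134.672 − 24.202 = 110.470pt

110.5pt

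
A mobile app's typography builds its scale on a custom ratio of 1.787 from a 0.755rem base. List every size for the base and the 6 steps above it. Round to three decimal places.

0.755rem, 1.349rem, 2.411rem, 4.308rem, 7.699rem, 13.758rem, 24.586rem

Step 0: 0.755rem
Step 1: 0.755 × 1.787 = 1.349
Step 2: 0.755 × 1.787² = 2.411
Step 3: 0.755 × 1.787³ = 4.308
Step 4: 0.755 × 1.787⁴ = 7.699
Step 5: 0.755 × 1.787⁵ = 13.758
Step 6: 0.755 × 1.787⁶ = 24.586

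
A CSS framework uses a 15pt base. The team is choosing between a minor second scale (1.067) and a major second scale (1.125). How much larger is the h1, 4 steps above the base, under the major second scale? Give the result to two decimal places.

Minor second: 15.0 × 1.067⁴ = 19.4424pt
Major second: 15.0 × 1.125⁴ = 24.0271pt
Difference: 24.0271 − 19.4424 = 4.5847pt

4.58pt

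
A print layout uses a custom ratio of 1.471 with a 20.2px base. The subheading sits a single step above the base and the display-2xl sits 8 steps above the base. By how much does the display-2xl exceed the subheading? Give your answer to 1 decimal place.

Step 1: 20.2 × 1.471 = 29.714px
Step 8: 20.2 × 1.471⁸ = 442.846px
Difference: 442.846 − 29.714 = 413.132px

413.1px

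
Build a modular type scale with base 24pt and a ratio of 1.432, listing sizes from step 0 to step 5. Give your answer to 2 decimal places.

Step 0: 24pt
Step 1: 24.0 × 1.432 = 34.37
Step 2: 24.0 × 1.432² = 49.21
Step 3: 24.0 × 1.432³ = 70.48
Step 4: 24.0 × 1.432⁴ = 100.92
Step 5: 24.0 × 1.432⁵ = 144.52

24.00pt, 34.37pt, 49.21pt, 70.48pt, 100.92pt, 144.52pt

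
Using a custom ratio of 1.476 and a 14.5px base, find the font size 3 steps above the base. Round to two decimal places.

46.63px

14.5 × 1.476³ = 14.5 × 3.21558 ≈ 46.63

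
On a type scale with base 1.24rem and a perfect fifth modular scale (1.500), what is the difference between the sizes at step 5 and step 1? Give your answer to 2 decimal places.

7.56rem

Step 1: 1.24 × 1.500 = 1.8600rem
Step 5: 1.24 × 1.500⁵ = 9.4162rem
Difference: 9.4162 − 1.8600 = 7.5562rem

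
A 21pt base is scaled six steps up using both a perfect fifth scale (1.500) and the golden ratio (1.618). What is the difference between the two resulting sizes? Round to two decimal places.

Perfect fifth: 21.0 × 1.500⁶ = 239.2031pt
Golden ratio: 21.0 × 1.618⁶ = 376.7822pt
Difference: 376.7822 − 239.2031 = 137.5791pt

137.58pt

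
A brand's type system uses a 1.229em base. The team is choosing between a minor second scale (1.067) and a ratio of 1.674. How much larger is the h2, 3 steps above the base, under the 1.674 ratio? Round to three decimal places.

Minor second: 1.229 × 1.067³ = 1.49295em
At 1.674: 1.229 × 1.674³ = 5.76525em
Difference: 5.76525 − 1.49295 = 4.27230em

4.272em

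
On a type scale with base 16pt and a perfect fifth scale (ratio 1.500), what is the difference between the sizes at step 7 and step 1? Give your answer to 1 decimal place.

249.4pt

Step 1: 16.0 × 1.500 = 24.000pt
Step 7: 16.0 × 1.500⁷ = 273.375pt
Difference: 273.375 − 24.000 = 249.375pt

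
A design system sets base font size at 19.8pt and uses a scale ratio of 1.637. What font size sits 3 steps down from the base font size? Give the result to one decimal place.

4.5pt

19.8 ÷ 1.637³ = 19.8 ÷ 4.38678 ≈ 4.51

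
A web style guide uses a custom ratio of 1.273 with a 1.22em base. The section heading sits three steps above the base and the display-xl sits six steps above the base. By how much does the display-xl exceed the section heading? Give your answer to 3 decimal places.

2.675em

Step 3: 1.22 × 1.273³ = 2.51678em
Step 6: 1.22 × 1.273⁶ = 5.19195em
Difference: 5.19195 − 2.51678 = 2.67517em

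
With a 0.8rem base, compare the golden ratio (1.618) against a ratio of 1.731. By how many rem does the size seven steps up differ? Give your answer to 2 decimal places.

Golden ratio: 0.8 × 1.618⁷ = 23.2241rem
At 1.731: 0.8 × 1.731⁷ = 37.2537rem
Difference: 37.2537 − 23.2241 = 14.0296rem

14.03rem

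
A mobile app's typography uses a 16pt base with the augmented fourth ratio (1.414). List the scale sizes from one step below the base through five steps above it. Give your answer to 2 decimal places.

Step -1: 16.0 ÷ 1.414 = 11.32
Step 0: 16pt
Step 1: 16.0 × 1.414 = 22.62
Step 2: 16.0 × 1.414² = 31.99
Step 3: 16.0 × 1.414³ = 45.23
Step 4: 16.0 × 1.414⁴ = 63.96
Step 5: 16.0 × 1.414⁵ = 90.44

11.32pt, 16.00pt, 22.62pt, 31.99pt, 45.23pt, 63.96pt, 90.44pt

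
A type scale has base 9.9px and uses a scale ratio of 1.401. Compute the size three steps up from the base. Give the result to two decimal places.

9.9 × 1.401³ = 9.9 × 2.74988 ≈ 27.22

27.22px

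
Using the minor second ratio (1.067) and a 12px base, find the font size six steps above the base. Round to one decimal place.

Each step on a modular scale multiplies by the ratio, so the size n steps from the base is base × ratioⁿ.
12.0 × 1.067⁶ = 12.0 × 1.47566 ≈ 17.71

17.7px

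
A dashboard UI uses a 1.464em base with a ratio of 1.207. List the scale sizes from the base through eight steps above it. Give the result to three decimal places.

Step 0: 1.464em
Step 1: 1.464 × 1.207 = 1.767
Step 2: 1.464 × 1.207² = 2.133
Step 3: 1.464 × 1.207³ = 2.574
Step 4: 1.464 × 1.207⁴ = 3.107
Step 5: 1.464 × 1.207⁵ = 3.750
Step 6: 1.464 × 1.207⁶ = 4.527
Step 7: 1.464 × 1.207⁷ = 5.464
Step 8: 1.464 × 1.207⁸ = 6.595

1.464em, 1.767em, 2.133em, 2.574em, 3.107em, 3.750em, 4.527em, 5.464em, 6.595em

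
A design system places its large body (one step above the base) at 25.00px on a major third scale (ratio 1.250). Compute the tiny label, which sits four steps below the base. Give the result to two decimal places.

8.19px

The gap is -4 − (1) = -5 steps, so the factor is 1.250^-5.
25.00 ÷ 1.250⁵ = 25.00 ÷ 3.05176 ≈ 8.192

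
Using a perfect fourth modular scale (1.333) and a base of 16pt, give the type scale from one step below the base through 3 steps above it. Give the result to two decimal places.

12.00pt, 16.00pt, 21.33pt, 28.43pt, 37.90pt

Step -1: 16.0 ÷ 1.333 = 12.00
Step 0: 16pt
Step 1: 16.0 × 1.333 = 21.33
Step 2: 16.0 × 1.333² = 28.43
Step 3: 16.0 × 1.333³ = 37.90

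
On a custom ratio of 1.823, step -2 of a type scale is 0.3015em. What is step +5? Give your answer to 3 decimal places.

0.3015 × 1.823⁷ = 0.3015 × 66.91241 ≈ 20.174

20.174em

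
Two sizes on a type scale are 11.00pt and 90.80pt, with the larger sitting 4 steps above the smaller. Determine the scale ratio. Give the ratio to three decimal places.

The ratio satisfies 11.00 × r⁴ = 90.80, so r = (90.80 / 11.00)^(1/4).
r = 8.2545^(1/4) ≈ 1.6950

1.695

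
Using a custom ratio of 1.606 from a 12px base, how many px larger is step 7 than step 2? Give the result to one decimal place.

Step 2: 12.0 × 1.606² = 30.951px
Step 7: 12.0 × 1.606⁷ = 330.674px
Difference: 330.674 − 30.951 = 299.723px

299.7px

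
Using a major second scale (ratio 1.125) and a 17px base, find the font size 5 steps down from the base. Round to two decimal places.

9.43px

17.0 ÷ 1.125⁵ = 17.0 ÷ 1.80203 ≈ 9.43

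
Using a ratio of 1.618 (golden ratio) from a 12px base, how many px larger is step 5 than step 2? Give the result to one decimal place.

101.7px

Step 2: 12.0 × 1.618² = 31.415px
Step 5: 12.0 × 1.618⁵ = 133.068px
Difference: 133.068 − 31.415 = 101.653px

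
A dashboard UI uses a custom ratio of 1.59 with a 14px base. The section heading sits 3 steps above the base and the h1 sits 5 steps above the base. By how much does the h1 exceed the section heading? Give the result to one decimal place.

Step 3: 14.0 × 1.59³ = 56.276px
Step 5: 14.0 × 1.59⁵ = 142.270px
Difference: 142.270 − 56.276 = 85.994px

86.0px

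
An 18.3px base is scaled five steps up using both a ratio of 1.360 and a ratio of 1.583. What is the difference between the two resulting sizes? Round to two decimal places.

96.77px

At 1.360: 18.3 × 1.360⁵ = 85.1423px
At 1.583: 18.3 × 1.583⁵ = 181.9096px
Difference: 181.9096 − 85.1423 = 96.7673px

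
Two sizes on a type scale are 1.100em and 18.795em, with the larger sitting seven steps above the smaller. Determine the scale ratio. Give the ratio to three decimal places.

1.500

The ratio satisfies 1.100 × r⁷ = 18.795, so r = (18.795 / 1.100)^(1/7).
r = 17.0864^(1/7) ≈ 1.5000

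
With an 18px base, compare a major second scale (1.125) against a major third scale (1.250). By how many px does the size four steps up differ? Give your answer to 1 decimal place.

15.1px

Major second: 18.0 × 1.125⁴ = 28.833px
Major third: 18.0 × 1.250⁴ = 43.945px
Difference: 43.945 − 28.833 = 15.112px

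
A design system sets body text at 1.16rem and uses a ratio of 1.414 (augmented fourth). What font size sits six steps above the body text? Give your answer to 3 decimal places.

9.272rem

Every step multiplies by the scale ratio.
1.16 × 1.414⁶ = 1.16 × 7.99275 ≈ 9.272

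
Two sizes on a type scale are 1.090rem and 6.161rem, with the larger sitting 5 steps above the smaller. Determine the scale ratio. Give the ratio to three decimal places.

1.414

r⁵ = 6.161 / 1.090, so r = (6.161/1.090)^(1/5).
r = 5.6523^(1/5) ≈ 1.4140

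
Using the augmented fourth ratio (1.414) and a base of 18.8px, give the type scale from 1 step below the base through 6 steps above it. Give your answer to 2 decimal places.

13.30px, 18.80px, 26.58px, 37.59px, 53.15px, 75.15px, 106.27px, 150.26px

Step -1: 18.8 ÷ 1.414 = 13.30
Step 0: 18.8px
Step 1: 18.8 × 1.414 = 26.58
Step 2: 18.8 × 1.414² = 37.59
Step 3: 18.8 × 1.414³ = 53.15
Step 4: 18.8 × 1.414⁴ = 75.15
Step 5: 18.8 × 1.414⁵ = 106.27
Step 6: 18.8 × 1.414⁶ = 150.26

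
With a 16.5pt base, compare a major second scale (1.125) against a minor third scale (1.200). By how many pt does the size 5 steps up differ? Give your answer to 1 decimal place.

Major second: 16.5 × 1.125⁵ = 29.734pt
Minor third: 16.5 × 1.200⁵ = 41.057pt
Difference: 41.057 − 29.734 = 11.323pt

11.3pt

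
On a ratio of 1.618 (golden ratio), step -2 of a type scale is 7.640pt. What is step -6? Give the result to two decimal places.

Moving from step -2 to step -6 is 4 steps down, so divide by r⁴.
7.640 ÷ 1.618⁴ = 7.640 ÷ 6.85353 ≈ 1.115

1.11pt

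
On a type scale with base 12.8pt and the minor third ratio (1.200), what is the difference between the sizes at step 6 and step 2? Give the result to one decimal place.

Step 2: 12.8 × 1.200² = 18.432pt
Step 6: 12.8 × 1.200⁶ = 38.221pt
Difference: 38.221 − 18.432 = 19.789pt

19.8pt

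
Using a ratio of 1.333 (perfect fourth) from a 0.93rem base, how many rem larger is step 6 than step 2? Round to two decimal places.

Step 2: 0.93 × 1.333² = 1.6525rem
Step 6: 0.93 × 1.333⁶ = 5.2175rem
Difference: 5.2175 − 1.6525 = 3.5650rem

3.57rem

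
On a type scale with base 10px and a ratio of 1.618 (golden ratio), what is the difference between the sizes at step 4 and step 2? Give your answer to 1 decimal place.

Step 2: 10.0 × 1.618² = 26.179px
Step 4: 10.0 × 1.618⁴ = 68.535px
Difference: 68.535 − 26.179 = 42.356px

42.4px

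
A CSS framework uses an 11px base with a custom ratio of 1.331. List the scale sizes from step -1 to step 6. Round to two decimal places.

8.26px, 11.00px, 14.64px, 19.49px, 25.94px, 34.52px, 45.95px, 61.16px

Step -1: 11.0 ÷ 1.331 = 8.26
Step 0: 11px
Step 1: 11.0 × 1.331 = 14.64
Step 2: 11.0 × 1.331² = 19.49
Step 3: 11.0 × 1.331³ = 25.94
Step 4: 11.0 × 1.331⁴ = 34.52
Step 5: 11.0 × 1.331⁵ = 45.95
Step 6: 11.0 × 1.331⁶ = 61.16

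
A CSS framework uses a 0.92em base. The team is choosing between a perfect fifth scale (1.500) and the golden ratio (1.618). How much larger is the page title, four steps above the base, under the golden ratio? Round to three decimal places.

Perfect fifth: 0.92 × 1.500⁴ = 4.65750em
Golden ratio: 0.92 × 1.618⁴ = 6.30524em
Difference: 6.30524 − 4.65750 = 1.64774em

1.648em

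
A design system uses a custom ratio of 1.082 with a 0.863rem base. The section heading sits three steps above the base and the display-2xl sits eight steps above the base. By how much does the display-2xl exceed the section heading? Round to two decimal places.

Step 3: 0.863 × 1.082³ = 1.0932rem
Step 8: 0.863 × 1.082⁸ = 1.6212rem
Difference: 1.6212 − 1.0932 = 0.5280rem

0.53rem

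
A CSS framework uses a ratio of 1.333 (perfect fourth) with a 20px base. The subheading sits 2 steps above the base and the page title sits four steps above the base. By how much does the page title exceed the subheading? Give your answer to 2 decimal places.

Step 2: 20.0 × 1.333² = 35.5378px
Step 4: 20.0 × 1.333⁴ = 63.1467px
Difference: 63.1467 − 35.5378 = 27.6089px

27.61px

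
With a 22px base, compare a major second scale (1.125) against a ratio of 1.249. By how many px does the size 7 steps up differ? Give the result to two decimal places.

54.14px

Major second: 22.0 × 1.125⁷ = 50.1753px
At 1.249: 22.0 × 1.249⁷ = 104.3181px
Difference: 104.3181 − 50.1753 = 54.1428px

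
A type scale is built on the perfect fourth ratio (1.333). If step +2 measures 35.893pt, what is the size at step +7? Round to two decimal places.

151.06pt

35.893 × 1.333⁵ = 35.893 × 4.20873 ≈ 151.064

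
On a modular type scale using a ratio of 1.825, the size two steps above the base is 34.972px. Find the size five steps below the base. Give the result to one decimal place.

0.5px

34.972 ÷ 1.825⁷ = 34.972 ÷ 67.42797 ≈ 0.519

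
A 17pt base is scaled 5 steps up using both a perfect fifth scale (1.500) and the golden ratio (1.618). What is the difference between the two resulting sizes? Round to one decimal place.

59.4pt

Perfect fifth: 17.0 × 1.500⁵ = 129.094pt
Golden ratio: 17.0 × 1.618⁵ = 188.513pt
Difference: 188.513 − 129.094 = 59.419pt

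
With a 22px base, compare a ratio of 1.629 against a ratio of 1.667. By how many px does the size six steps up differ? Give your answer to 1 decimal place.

61.0px

At 1.629: 22.0 × 1.629⁶ = 411.102px
At 1.667: 22.0 × 1.667⁶ = 472.102px
Difference: 472.102 − 411.102 = 61.000px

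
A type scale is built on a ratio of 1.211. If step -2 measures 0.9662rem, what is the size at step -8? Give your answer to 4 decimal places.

0.3063rem

The gap is -8 − (-2) = -6 steps, so the factor is 1.211^-6.
0.9662 ÷ 1.211⁶ = 0.9662 ÷ 3.15402 ≈ 0.3063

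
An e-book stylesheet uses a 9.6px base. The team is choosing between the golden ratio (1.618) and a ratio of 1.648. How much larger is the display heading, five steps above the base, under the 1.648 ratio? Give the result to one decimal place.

10.2px

Golden ratio: 9.6 × 1.618⁵ = 106.454px
At 1.648: 9.6 × 1.648⁵ = 116.696px
Difference: 116.696 − 106.454 = 10.242px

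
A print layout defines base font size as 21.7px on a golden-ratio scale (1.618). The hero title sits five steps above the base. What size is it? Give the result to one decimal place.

240.6px

21.7 × 1.618⁵ = 21.7 × 11.08901 ≈ 240.63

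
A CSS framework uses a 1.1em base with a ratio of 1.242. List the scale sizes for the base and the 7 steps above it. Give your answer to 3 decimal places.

1.100em, 1.366em, 1.697em, 2.107em, 2.617em, 3.251em, 4.038em, 5.015em

Step 0: 1.1em
Step 1: 1.1 × 1.242 = 1.366
Step 2: 1.1 × 1.242² = 1.697
Step 3: 1.1 × 1.242³ = 2.107
Step 4: 1.1 × 1.242⁴ = 2.617
Step 5: 1.1 × 1.242⁵ = 3.251
Step 6: 1.1 × 1.242⁶ = 4.038
Step 7: 1.1 × 1.242⁷ = 5.015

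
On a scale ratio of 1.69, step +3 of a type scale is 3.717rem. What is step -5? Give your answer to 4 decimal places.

0.0559rem

3.717 ÷ 1.69⁸ = 3.717 ÷ 66.54166 ≈ 0.0559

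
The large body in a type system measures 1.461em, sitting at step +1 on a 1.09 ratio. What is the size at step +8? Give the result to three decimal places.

1.461 × 1.09⁷ = 1.461 × 1.82804 ≈ 2.671

2.671em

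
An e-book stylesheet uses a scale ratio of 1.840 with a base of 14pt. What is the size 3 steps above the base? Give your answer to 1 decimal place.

14.0 × 1.840³ = 14.0 × 6.22950 ≈ 87.21

87.2pt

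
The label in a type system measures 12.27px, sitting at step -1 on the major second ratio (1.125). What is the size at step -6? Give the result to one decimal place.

6.8px

The gap is -6 − (-1) = -5 steps, so the factor is 1.125^-5.
12.27 ÷ 1.125⁵ = 12.27 ÷ 1.80203 ≈ 6.809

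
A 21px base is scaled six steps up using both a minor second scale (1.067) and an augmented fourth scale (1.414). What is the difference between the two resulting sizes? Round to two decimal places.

136.86px

Minor second: 21.0 × 1.067⁶ = 30.9889px
Augmented fourth: 21.0 × 1.414⁶ = 167.8478px
Difference: 167.8478 − 30.9889 = 136.8589px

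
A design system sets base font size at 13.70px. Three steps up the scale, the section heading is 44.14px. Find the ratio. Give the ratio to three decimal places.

The ratio satisfies 13.70 × r³ = 44.14, so r = (44.14 / 13.70)^(1/3).
r = 3.2219^(1/3) ≈ 1.4770

1.477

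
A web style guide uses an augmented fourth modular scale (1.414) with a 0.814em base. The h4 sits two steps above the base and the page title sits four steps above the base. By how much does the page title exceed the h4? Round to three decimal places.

1.627em

Step 2: 0.814 × 1.414² = 1.62751em
Step 4: 0.814 × 1.414⁴ = 3.25403em
Difference: 3.25403 − 1.62751 = 1.62652em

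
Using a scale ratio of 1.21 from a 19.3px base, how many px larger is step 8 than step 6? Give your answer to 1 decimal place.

Step 6: 19.3 × 1.21⁶ = 60.572px
Step 8: 19.3 × 1.21⁸ = 88.683px
Difference: 88.683 − 60.572 = 28.111px

28.1px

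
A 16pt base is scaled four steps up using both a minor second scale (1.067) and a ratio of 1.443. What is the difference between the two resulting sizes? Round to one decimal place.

Minor second: 16.0 × 1.067⁴ = 20.739pt
At 1.443: 16.0 × 1.443⁴ = 69.372pt
Difference: 69.372 − 20.739 = 48.633pt

48.6pt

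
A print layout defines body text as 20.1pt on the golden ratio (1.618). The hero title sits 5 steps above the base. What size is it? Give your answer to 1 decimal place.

222.9pt

20.1 × 1.618⁵ = 20.1 × 11.08901 ≈ 222.89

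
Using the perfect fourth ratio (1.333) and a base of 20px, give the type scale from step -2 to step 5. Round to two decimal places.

Step -2: 20.0 ÷ 1.333² = 11.26
Step -1: 20.0 ÷ 1.333 = 15.00
Step 0: 20px
Step 1: 20.0 × 1.333 = 26.66
Step 2: 20.0 × 1.333² = 35.54
Step 3: 20.0 × 1.333³ = 47.37
Step 4: 20.0 × 1.333⁴ = 63.15
Step 5: 20.0 × 1.333⁵ = 84.17

11.26px, 15.00px, 20.00px, 26.66px, 35.54px, 47.37px, 63.15px, 84.17px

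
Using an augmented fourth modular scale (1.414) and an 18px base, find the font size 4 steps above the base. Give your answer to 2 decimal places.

A modular type scale is a geometric sequence: sizeₙ = base × rⁿ.
18.0 × 1.414⁴ = 18.0 × 3.99758 ≈ 71.96

71.96px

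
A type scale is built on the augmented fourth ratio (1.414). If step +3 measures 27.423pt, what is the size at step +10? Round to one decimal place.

309.9pt

27.423 × 1.414⁷ = 27.423 × 11.30175 ≈ 309.928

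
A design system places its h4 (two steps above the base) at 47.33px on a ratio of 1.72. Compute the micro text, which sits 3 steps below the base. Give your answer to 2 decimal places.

Moving from step +2 to step -3 is 5 steps down, so divide by r⁵.
47.33 ÷ 1.72⁵ = 47.33 ÷ 15.05366 ≈ 3.144

3.14px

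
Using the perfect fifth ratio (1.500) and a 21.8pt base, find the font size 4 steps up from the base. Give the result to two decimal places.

Every step multiplies by the scale ratio.
21.8 × 1.500⁴ = 21.8 × 5.06250 ≈ 110.36

110.36pt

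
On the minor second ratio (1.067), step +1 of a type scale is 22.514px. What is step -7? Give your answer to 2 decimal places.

13.40px

Moving from step +1 to step -7 is 8 steps down, so divide by r⁸.
22.514 ÷ 1.067⁸ = 22.514 ÷ 1.68002 ≈ 13.401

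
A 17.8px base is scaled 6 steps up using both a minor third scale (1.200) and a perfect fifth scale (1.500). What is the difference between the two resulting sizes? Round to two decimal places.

149.60px

Minor third: 17.8 × 1.200⁶ = 53.1505px
Perfect fifth: 17.8 × 1.500⁶ = 202.7531px
Difference: 202.7531 − 53.1505 = 149.6026px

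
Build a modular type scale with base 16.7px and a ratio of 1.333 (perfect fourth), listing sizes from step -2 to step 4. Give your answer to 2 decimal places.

Step -2: 16.7 ÷ 1.333² = 9.40
Step -1: 16.7 ÷ 1.333 = 12.53
Step 0: 16.7px
Step 1: 16.7 × 1.333 = 22.26
Step 2: 16.7 × 1.333² = 29.67
Step 3: 16.7 × 1.333³ = 39.56
Step 4: 16.7 × 1.333⁴ = 52.73

9.40px, 12.53px, 16.70px, 22.26px, 29.67px, 39.56px, 52.73px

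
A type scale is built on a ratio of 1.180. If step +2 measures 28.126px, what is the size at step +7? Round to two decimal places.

64.35px

28.126 × 1.180⁵ = 28.126 × 2.28776 ≈ 64.345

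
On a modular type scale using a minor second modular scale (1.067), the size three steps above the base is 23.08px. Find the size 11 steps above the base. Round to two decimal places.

38.77px

23.08 × 1.067⁸ = 23.08 × 1.68002 ≈ 38.775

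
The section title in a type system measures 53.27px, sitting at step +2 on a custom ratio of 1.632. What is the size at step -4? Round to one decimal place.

2.8px

The gap is -4 − (2) = -6 steps, so the factor is 1.632^-6.
53.27 ÷ 1.632⁶ = 53.27 ÷ 18.89387 ≈ 2.819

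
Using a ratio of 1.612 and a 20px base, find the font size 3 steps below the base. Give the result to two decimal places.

Each step on a modular scale multiplies by the ratio, so the size n steps from the base is base × ratioⁿ.
20.0 ÷ 1.612³ = 20.0 ÷ 4.18885 ≈ 4.77

4.77px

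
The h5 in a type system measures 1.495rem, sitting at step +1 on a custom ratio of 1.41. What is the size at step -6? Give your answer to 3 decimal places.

0.135rem

1.495 ÷ 1.41⁷ = 1.495 ÷ 11.07985 ≈ 0.135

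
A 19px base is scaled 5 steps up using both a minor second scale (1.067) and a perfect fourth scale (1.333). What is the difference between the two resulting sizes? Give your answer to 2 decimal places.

Minor second: 19.0 × 1.067⁵ = 26.2770px
Perfect fourth: 19.0 × 1.333⁵ = 79.9658px
Difference: 79.9658 − 26.2770 = 53.6888px

53.69px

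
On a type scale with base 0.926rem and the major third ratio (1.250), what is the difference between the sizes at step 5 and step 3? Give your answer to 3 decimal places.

Step 3: 0.926 × 1.250³ = 1.80859rem
Step 5: 0.926 × 1.250⁵ = 2.82593rem
Difference: 2.82593 − 1.80859 = 1.01734rem

1.017rem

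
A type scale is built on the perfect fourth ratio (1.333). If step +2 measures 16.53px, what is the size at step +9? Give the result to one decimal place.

The gap is 9 − (2) = 7 steps, so the factor is 1.333^7.
16.53 × 1.333⁷ = 16.53 × 7.47844 ≈ 123.619

123.6px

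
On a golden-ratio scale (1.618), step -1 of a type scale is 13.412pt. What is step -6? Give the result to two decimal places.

1.21pt

13.412 ÷ 1.618⁵ = 13.412 ÷ 11.08901 ≈ 1.209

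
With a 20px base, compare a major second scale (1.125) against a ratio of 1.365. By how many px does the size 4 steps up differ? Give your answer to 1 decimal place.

37.4px

Major second: 20.0 × 1.125⁴ = 32.036px
At 1.365: 20.0 × 1.365⁴ = 69.432px
Difference: 69.432 − 32.036 = 37.396px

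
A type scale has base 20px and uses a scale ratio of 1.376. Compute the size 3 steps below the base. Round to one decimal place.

20.0 ÷ 1.376³ = 20.0 ÷ 2.60529 ≈ 7.68

7.7px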